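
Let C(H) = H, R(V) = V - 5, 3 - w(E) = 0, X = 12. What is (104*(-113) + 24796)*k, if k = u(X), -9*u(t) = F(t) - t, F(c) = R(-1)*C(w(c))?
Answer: 43480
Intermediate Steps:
w(E) = 3 (w(E) = 3 - 1*0 = 3 + 0 = 3)
R(V) = -5 + V
F(c) = -18 (F(c) = (-5 - 1)*3 = -6*3 = -18)
u(t) = 2 + t/9 (u(t) = -(-18 - t)/9 = 2 + t/9)
k = 10/3 (k = 2 + (⅑)*12 = 2 + 4/3 = 10/3 ≈ 3.3333)
(104*(-113) + 24796)*k = (104*(-113) + 24796)*(10/3) = (-11752 + 24796)*(10/3) = 13044*(10/3) = 43480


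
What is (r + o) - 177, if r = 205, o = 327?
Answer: 355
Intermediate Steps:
(r + o) - 177 = (205 + 327) - 177 = 532 - 177 = 355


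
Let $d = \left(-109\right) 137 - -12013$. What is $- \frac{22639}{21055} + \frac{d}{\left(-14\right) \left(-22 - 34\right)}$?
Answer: $- \frac{9903697}{2063390} \approx -4.7997$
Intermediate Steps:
$d = -2920$ ($d = -14933 + 12013 = -2920$)
$- \frac{22639}{21055} + \frac{d}{\left(-14\right) \left(-22 - 34\right)} = - \frac{22639}{21055} - \frac{2920}{\left(-14\right) \left(-22 - 34\right)} = \left(-22639\right) \frac{1}{21055} - \frac{2920}{\left(-14\right) \left(-56\right)} = - \frac{22639}{21055} - \frac{2920}{784} = - \frac{22639}{21055} - \frac{365}{98} = - \frac{9903697}{2063390}$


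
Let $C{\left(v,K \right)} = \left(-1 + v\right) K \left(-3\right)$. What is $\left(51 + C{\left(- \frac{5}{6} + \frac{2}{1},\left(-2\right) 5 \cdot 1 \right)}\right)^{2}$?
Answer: $3136$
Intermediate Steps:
$C{\left(v,K \right)} = - 3 K \left(-1 + v\right)$ ($C{\left(v,K \right)} = K \left(-1 + v\right) \left(-3\right) = - 3 K \left(-1 + v\right)$)
$\left(51 + C{\left(- \frac{5}{6} + \frac{2}{1},\left(-2\right) 5 \cdot 1 \right)}\right)^{2} = \left(51 + 3 \left(-2\right) 5 \cdot 1 \left(1 - \left(- \frac{5}{6} + \frac{2}{1}\right)\right)\right)^{2} = \left(51 + 3 \left(\left(-10\right) 1\right) \left(1 - \left(\left(-5\right) \frac{1}{6} + 2 \cdot 1\right)\right)\right)^{2} = \left(51 + 3 \left(-10\right) \left(1 - \left(- \frac{5}{6} + 2\right)\right)\right)^{2} = \left(51 + 3 \left(-10\right) \left(1 - \frac{7}{6}\right)\right)^{2} = \left(51 + 3 \left(-10\right) \left(- \frac{1}{6}\right)\right)^{2} = \left(51 + 5\right)^{2} = 56^{2} = 3136$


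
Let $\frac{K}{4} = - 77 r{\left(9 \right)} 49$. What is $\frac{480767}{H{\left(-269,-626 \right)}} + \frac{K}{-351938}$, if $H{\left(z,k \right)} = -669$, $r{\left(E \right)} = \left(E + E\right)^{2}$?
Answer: $- \frac{82964447447}{117723261} \approx -704.74$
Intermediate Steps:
$r{\left(E \right)} = 4 E^{2}$ ($r{\left(E \right)} = \left(2 E\right)^{2} = 4 E^{2}$)
$K = -4889808$ ($K = 4 - 77 \cdot 4 \cdot 9^{2} \cdot 49 = 4 - 77 \cdot 4 \cdot 81 \cdot 49 = 4 \left(-77\right) 324 \cdot 49 = 4 \left(\left(-24948\right) 49\right) = 4 \left(-1222452\right) = -4889808$)
$\frac{480767}{H{\left(-269,-626 \right)}} + \frac{K}{-351938} = \frac{480767}{-669} - \frac{4889808}{-351938} = 480767 \left(- \frac{1}{669}\right) - - \frac{2444904}{175969} = - \frac{480767}{669} + \frac{2444904}{175969} = - \frac{82964447447}{117723261}$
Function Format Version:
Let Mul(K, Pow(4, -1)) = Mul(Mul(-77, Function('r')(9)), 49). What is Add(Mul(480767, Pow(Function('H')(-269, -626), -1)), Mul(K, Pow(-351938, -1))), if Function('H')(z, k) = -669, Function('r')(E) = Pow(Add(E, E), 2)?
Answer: Rational(-82964447447, 117723261) ≈ -704.74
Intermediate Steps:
Function('r')(E) = Mul(4, Pow(E, 2)) (Function('r')(E) = Pow(Mul(2, E), 2) = Mul(4, Pow(E, 2)))
K = -4889808 (K = Mul(4, Mul(Mul(-77, Mul(4, Pow(9, 2))), 49)) = Mul(4, Mul(Mul(-77, Mul(4, 81)), 49)) = Mul(4, Mul(Mul(-77, 324), 49)) = Mul(4, Mul(-24948, 49)) = Mul(4, -1222452) = -4889808)
Add(Mul(480767, Pow(Function('H')(-269, -626), -1)), Mul(K, Pow(-351938, -1))) = Add(Mul(480767, Pow(-669, -1)), Mul(-4889808, Pow(-351938, -1))) = Add(Mul(480767, Rational(-1, 669)), Mul(-4889808, Rational(-1, 351938))) = Add(Rational(-480767, 669), Rational(2444904, 175969)) = Rational(-82964447447, 117723261)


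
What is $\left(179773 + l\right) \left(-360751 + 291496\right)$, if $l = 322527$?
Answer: $-34786786500$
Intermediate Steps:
$\left(179773 + l\right) \left(-360751 + 291496\right) = \left(179773 + 322527\right) \left(-360751 + 291496\right) = 502300 \left(-69255\right) = -34786786500$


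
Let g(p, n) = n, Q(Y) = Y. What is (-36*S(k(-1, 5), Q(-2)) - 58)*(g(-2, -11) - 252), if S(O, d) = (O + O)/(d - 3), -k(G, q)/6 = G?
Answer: -37346/5 ≈ -7469.2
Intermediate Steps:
k(G, q) = -6*G
S(O, d) = 2*O/(-3 + d) (S(O, d) = (2*O)/(-3 + d) = 2*O/(-3 + d))
(-36*S(k(-1, 5), Q(-2)) - 58)*(g(-2, -11) - 252) = (-72*(-6*(-1))/(-3 - 2) - 58)*(-11 - 252) = (-72*6/(-5) - 58)*(-263) = (-72*6*(-1)/5 - 58)*(-263) = (-36*(-12/5) - 58)*(-263) = (432/5 - 58)*(-263) = (142/5)*(-263) = -37346/5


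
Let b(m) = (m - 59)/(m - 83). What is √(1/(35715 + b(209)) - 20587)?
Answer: I*√2895355684297090/375020 ≈ 143.48*I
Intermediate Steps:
b(m) = (-59 + m)/(-83 + m)
√(1/(35715 + b(209)) - 20587) = √(1/(35715 + (-59 + 209)/(-83 + 209)) - 20587) = √(1/(35715 + 150/126) - 20587) = √(1/(35715 + (1/126)*150) - 20587) = √(1/(35715 + 25/21) - 20587) = √(1/(750040/21) - 20587) = √(21/750040 - 20587) = √(-15441073459/750040) = I*√2895355684297090/375020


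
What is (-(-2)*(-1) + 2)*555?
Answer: 0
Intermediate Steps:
(-(-2)*(-1) + 2)*555 = (-2*1 + 2)*555 = (-2 + 2)*555 = 0*555 = 0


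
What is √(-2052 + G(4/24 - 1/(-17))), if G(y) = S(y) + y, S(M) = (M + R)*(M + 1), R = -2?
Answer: I*√21369287/102 ≈ 45.32*I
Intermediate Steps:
S(M) = (1 + M)*(-2 + M) (S(M) = (M - 2)*(M + 1) = (-2 + M)*(1 + M) = (1 + M)*(-2 + M))
G(y) = -2 + y² (G(y) = (-2 + y² - y) + y = -2 + y²)
√(-2052 + G(4/24 - 1/(-17))) = √(-2052 + (-2 + (4/24 - 1/(-17))²)) = √(-2052 + (-2 + (4*(1/24) - 1*(-1/17))²)) = √(-2052 + (-2 + (⅙ + 1/17)²)) = √(-2052 + (-2 + (23/102)²)) = √(-2052 + (-2 + 529/10404)) = √(-2052 - 20279/10404) = √(-21369287/10404) = I*√21369287/102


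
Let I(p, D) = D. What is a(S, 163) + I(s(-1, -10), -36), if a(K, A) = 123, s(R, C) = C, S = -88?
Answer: 87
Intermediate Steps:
a(S, 163) + I(s(-1, -10), -36) = 123 - 36 = 87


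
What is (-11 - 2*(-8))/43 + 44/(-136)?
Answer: -303/1462 ≈ -0.20725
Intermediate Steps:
(-11 - 2*(-8))/43 + 44/(-136) = (-11 + 16)*(1/43) + 44*(-1/136) = 5*(1/43) - 11/34 = 5/43 - 11/34 = -303/1462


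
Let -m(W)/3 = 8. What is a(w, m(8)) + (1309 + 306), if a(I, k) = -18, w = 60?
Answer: 1597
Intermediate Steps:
m(W) = -24 (m(W) = -3*8 = -24)
a(w, m(8)) + (1309 + 306) = -18 + (1309 + 306) = -18 + 1615 = 1597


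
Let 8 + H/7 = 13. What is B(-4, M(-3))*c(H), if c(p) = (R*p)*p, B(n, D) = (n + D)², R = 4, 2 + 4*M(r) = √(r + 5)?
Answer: 199675/2 - 11025*√2 ≈ 84246.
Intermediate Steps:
H = 35 (H = -56 + 7*13 = -56 + 91 = 35)
M(r) = -½ + √(5 + r)/4 (M(r) = -½ + √(r + 5)/4 = -½ + √(5 + r)/4)
B(n, D) = (D + n)²
c(p) = 4*p² (c(p) = (4*p)*p = 4*p²)
B(-4, M(-3))*c(H) = ((-½ + √(5 - 3)/4) - 4)²*(4*35²) = ((-½ + √2/4) - 4)²*(4*1225) = (-9/2 + √2/4)²*4900 = 4900*(-9/2 + √2/4)²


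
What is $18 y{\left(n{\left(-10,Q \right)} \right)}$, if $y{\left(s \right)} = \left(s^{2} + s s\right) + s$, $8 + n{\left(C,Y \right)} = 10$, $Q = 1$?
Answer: $180$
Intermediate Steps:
$n{\left(C,Y \right)} = 2$ ($n{\left(C,Y \right)} = -8 + 10 = 2$)
$y{\left(s \right)} = s + 2 s^{2}$ ($y{\left(s \right)} = \left(s^{2} + s^{2}\right) + s = 2 s^{2} + s = s + 2 s^{2}$)
$18 y{\left(n{\left(-10,Q \right)} \right)} = 18 \cdot 2 \left(1 + 2 \cdot 2\right) = 18 \cdot 2 \left(1 + 4\right) = 18 \cdot 2 \cdot 5 = 18 \cdot 10 = 180$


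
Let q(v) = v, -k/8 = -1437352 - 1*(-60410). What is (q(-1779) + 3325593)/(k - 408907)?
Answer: 1107938/3535543 ≈ 0.31337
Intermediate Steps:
k = 11015536 (k = -8*(-1437352 - 1*(-60410)) = -8*(-1437352 + 60410) = -8*(-1376942) = 11015536)
(q(-1779) + 3325593)/(k - 408907) = (-1779 + 3325593)/(11015536 - 408907) = 3323814/10606629 = 3323814*(1/10606629) = 1107938/3535543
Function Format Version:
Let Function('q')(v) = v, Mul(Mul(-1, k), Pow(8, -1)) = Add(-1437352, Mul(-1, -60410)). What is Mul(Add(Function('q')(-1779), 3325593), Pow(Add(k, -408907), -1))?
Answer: Rational(1107938, 3535543) ≈ 0.31337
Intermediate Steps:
k = 11015536 (k = Mul(-8, Add(-1437352, Mul(-1, -60410))) = Mul(-8, Add(-1437352, 60410)) = Mul(-8, -1376942) = 11015536)
Mul(Add(Function('q')(-1779), 3325593), Pow(Add(k, -408907), -1)) = Mul(Add(-1779, 3325593), Pow(Add(11015536, -408907), -1)) = Mul(3323814, Pow(10606629, -1)) = Mul(3323814, Rational(1, 10606629)) = Rational(1107938, 3535543)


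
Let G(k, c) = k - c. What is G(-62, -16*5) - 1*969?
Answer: -951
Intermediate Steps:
G(-62, -16*5) - 1*969 = (-62 - (-16)*5) - 1*969 = (-62 - 1*(-80)) - 969 = (-62 + 80) - 969 = 18 - 969 = -951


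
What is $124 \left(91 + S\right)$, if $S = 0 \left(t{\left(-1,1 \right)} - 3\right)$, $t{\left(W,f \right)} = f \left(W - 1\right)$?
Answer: $11284$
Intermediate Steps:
$t{\left(W,f \right)} = f \left(-1 + W\right)$
$S = 0$ ($S = 0 \left(1 \left(-1 - 1\right) - 3\right) = 0 \left(1 \left(-2\right) - 3\right) = 0 \left(-2 - 3\right) = 0 \left(-5\right) = 0$)
$124 \left(91 + S\right) = 124 \left(91 + 0\right) = 124 \cdot 91 = 11284$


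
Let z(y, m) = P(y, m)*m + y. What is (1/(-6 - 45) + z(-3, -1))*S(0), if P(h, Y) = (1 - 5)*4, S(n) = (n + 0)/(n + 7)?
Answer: 0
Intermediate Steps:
S(n) = n/(7 + n)
P(h, Y) = -16 (P(h, Y) = -4*4 = -16)
z(y, m) = y - 16*m (z(y, m) = -16*m + y = y - 16*m)
(1/(-6 - 45) + z(-3, -1))*S(0) = (1/(-6 - 45) + (-3 - 16*(-1)))*(0/(7 + 0)) = (1/(-51) + (-3 + 16))*(0/7) = (-1/51 + 13)*(0*(⅐)) = (662/51)*0 = 0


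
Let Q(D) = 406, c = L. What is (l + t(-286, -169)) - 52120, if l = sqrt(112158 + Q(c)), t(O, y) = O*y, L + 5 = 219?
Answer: -3786 + 2*sqrt(28141) ≈ -3450.5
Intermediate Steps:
L = 214 (L = -5 + 219 = 214)
c = 214
l = 2*sqrt(28141) (l = sqrt(112158 + 406) = sqrt(112564) = 2*sqrt(28141) ≈ 335.51)
(l + t(-286, -169)) - 52120 = (2*sqrt(28141) - 286*(-169)) - 52120 = (2*sqrt(28141) + 48334) - 52120 = (48334 + 2*sqrt(28141)) - 52120 = -3786 + 2*sqrt(28141)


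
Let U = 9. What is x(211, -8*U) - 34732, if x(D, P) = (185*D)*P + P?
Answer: -2845324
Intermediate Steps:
x(D, P) = P + 185*D*P (x(D, P) = 185*D*P + P = P + 185*D*P)
x(211, -8*U) - 34732 = (-8*9)*(1 + 185*211) - 34732 = -72*(1 + 39035) - 34732 = -72*39036 - 34732 = -2810592 - 34732 = -2845324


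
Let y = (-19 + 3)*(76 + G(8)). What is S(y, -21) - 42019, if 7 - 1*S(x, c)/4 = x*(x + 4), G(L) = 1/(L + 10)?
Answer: -481609399/81 ≈ -5.9458e+6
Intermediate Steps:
G(L) = 1/(10 + L)
y = -10952/9 (y = (-19 + 3)*(76 + 1/(10 + 8)) = -16*(76 + 1/18) = -16*1369/18 = -10952/9 ≈ -1216.9)
S(x, c) = 28 - 4*x*(4 + x) (S(x, c) = 28 - 4*x*(x + 4) = 28 - 4*x*(4 + x))
S(y, -21) - 42019 = (28 - 16*(-10952/9) - 4*(-10952/9)²) - 42019 = (28 + 175232/9 - 4*119946304/81) - 42019 = (28 + 175232/9 - 479785216/81) - 42019 = -478205860/81 - 42019 = -481609399/81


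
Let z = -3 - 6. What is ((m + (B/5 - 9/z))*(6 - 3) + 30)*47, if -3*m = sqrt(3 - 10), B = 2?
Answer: 8037/5 - 47*I*sqrt(7) ≈ 1607.4 - 124.35*I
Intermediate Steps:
m = -I*sqrt(7)/3 (m = -sqrt(3 - 10)/3 = -I*sqrt(7)/3 ≈ -0.88192*I)
z = -9
((m + (B/5 - 9/z))*(6 - 3) + 30)*47 = ((-I*sqrt(7)/3 + (2/5 - 9/(-9)))*(6 - 3) + 30)*47 = ((-I*sqrt(7)/3 + (2*(1/5) - 9*(-1/9)))*3 + 30)*47 = ((-I*sqrt(7)/3 + (2/5 + 1))*3 + 30)*47 = ((-I*sqrt(7)/3 + 7/5)*3 + 30)*47 = ((7/5 - I*sqrt(7)/3)*3 + 30)*47 = ((21/5 - I*sqrt(7)) + 30)*47 = (171/5 - I*sqrt(7))*47 = 8037/5 - 47*I*sqrt(7)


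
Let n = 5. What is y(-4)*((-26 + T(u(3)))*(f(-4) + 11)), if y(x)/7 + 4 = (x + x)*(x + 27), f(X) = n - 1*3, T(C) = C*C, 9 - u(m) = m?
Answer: -171080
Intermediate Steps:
u(m) = 9 - m
T(C) = C²
f(X) = 2 (f(X) = 5 - 1*3 = 5 - 3 = 2)
y(x) = -28 + 14*x*(27 + x) (y(x) = -28 + 7*((x + x)*(x + 27)) = -28 + 7*((2*x)*(27 + x)) = -28 + 7*(2*x*(27 + x)) = -28 + 14*x*(27 + x))
y(-4)*((-26 + T(u(3)))*(f(-4) + 11)) = (-28 + 14*(-4)² + 378*(-4))*((-26 + (9 - 1*3)²)*(2 + 11)) = (-28 + 14*16 - 1512)*((-26 + (9 - 3)²)*13) = (-28 + 224 - 1512)*((-26 + 6²)*13) = -1316*(-26 + 36)*13 = -13160*13 = -1316*130 = -171080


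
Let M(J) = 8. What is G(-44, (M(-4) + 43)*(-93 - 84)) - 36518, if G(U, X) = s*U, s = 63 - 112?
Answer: -34362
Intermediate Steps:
s = -49
G(U, X) = -49*U
G(-44, (M(-4) + 43)*(-93 - 84)) - 36518 = -49*(-44) - 36518 = 2156 - 36518 = -34362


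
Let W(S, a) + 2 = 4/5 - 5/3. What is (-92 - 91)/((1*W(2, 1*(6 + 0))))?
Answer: 2745/43 ≈ 63.837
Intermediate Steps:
W(S, a) = -43/15 (W(S, a) = -2 + (4/5 - 5/3) = -2 + (4*(⅕) - 5*⅓) = -2 + (⅘ - 5/3) = -2 - 13/15 = -43/15)
(-92 - 91)/((1*W(2, 1*(6 + 0)))) = (-92 - 91)/((1*(-43/15))) = -183/(-43/15) = -183*(-15/43) = 2745/43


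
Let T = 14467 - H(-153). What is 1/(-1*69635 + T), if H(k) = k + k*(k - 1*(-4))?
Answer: -1/77812 ≈ -1.2851e-5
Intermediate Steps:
H(k) = k + k*(4 + k) (H(k) = k + k*(k + 4) = k + k*(4 + k))
T = -8177 (T = 14467 - (-153)*(5 - 153) = 14467 - (-153)*(-148) = 14467 - 1*22644 = 14467 - 22644 = -8177)
1/(-1*69635 + T) = 1/(-1*69635 - 8177) = 1/(-69635 - 8177) = 1/(-77812) = -1/77812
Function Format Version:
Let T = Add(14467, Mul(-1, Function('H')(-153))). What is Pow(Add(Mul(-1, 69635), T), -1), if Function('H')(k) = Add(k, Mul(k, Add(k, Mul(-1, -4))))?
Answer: Rational(-1, 77812) ≈ -1.2851e-5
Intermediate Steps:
Function('H')(k) = Add(k, Mul(k, Add(4, k))) (Function('H')(k) = Add(k, Mul(k, Add(k, 4))) = Add(k, Mul(k, Add(4, k))))
T = -8177 (T = Add(14467, Mul(-1, Mul(-153, Add(5, -153)))) = Add(14467, Mul(-1, Mul(-153, -148))) = Add(14467, Mul(-1, 22644)) = Add(14467, -22644) = -8177)
Pow(Add(Mul(-1, 69635), T), -1) = Pow(Add(Mul(-1, 69635), -8177), -1) = Pow(Add(-69635, -8177), -1) = Pow(-77812, -1) = Rational(-1, 77812)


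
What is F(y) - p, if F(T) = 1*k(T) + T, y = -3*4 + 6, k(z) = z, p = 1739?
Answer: -1751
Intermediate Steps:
y = -6 (y = -12 + 6 = -6)
F(T) = 2*T (F(T) = 1*T + T = T + T = 2*T)
F(y) - p = 2*(-6) - 1*1739 = -12 - 1739 = -1751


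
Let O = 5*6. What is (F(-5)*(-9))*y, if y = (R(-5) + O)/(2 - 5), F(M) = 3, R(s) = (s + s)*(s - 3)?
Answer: 990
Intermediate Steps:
R(s) = 2*s*(-3 + s) (R(s) = (2*s)*(-3 + s) = 2*s*(-3 + s))
O = 30
y = -110/3 (y = (2*(-5)*(-3 - 5) + 30)/(2 - 5) = (2*(-5)*(-8) + 30)/(-3) = (80 + 30)*(-⅓) = 110*(-⅓) = -110/3 ≈ -36.667)
(F(-5)*(-9))*y = (3*(-9))*(-110/3) = -27*(-110/3) = 990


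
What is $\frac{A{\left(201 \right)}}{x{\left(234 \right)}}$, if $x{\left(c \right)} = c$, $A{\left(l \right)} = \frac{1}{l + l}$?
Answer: $\frac{1}{94068} \approx 1.0631 \cdot 10^{-5}$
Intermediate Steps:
$A{\left(l \right)} = \frac{1}{2 l}$
$\frac{A{\left(201 \right)}}{x{\left(234 \right)}} = \frac{\frac{1}{2} \cdot \frac{1}{201}}{234} = \frac{1}{2} \cdot \frac{1}{201} \cdot \frac{1}{234} = \frac{1}{402} \cdot \frac{1}{234} = \frac{1}{94068}$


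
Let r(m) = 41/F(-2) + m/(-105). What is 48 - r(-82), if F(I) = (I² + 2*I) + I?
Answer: 14221/210 ≈ 67.719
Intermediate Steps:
F(I) = I² + 3*I
r(m) = -41/2 - m/105 (r(m) = 41/((-2*(3 - 2))) + m/(-105) = 41/((-2*1)) + m*(-1/105) = 41/(-2) - m/105 = 41*(-½) - m/105 = -41/2 - m/105)
48 - r(-82) = 48 - (-41/2 - 1/105*(-82)) = 48 - (-41/2 + 82/105) = 48 - 1*(-4141/210) = 48 + 4141/210 = 14221/210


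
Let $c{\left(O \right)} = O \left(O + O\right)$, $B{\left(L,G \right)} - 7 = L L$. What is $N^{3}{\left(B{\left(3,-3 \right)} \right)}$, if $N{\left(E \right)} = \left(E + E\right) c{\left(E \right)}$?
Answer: $4398046511104$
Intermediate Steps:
$B{\left(L,G \right)} = 7 + L^{2}$ ($B{\left(L,G \right)} = 7 + L L = 7 + L^{2}$)
$c{\left(O \right)} = 2 O^{2}$ ($c{\left(O \right)} = O 2 O = 2 O^{2}$)
$N{\left(E \right)} = 4 E^{3}$ ($N{\left(E \right)} = \left(E + E\right) 2 E^{2} = 2 E 2 E^{2} = 4 E^{3}$)
$N^{3}{\left(B{\left(3,-3 \right)} \right)} = \left(4 \left(7 + 3^{2}\right)^{3}\right)^{3} = \left(4 \left(7 + 9\right)^{3}\right)^{3} = \left(4 \cdot 16^{3}\right)^{3} = \left(4 \cdot 4096\right)^{3} = 16384^{3} = 4398046511104$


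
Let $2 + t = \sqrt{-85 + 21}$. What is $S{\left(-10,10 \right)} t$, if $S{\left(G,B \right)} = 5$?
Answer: $-10 + 40 i \approx -10.0 + 40.0 i$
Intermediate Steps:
$t = -2 + 8 i$ ($t = -2 + \sqrt{-85 + 21} = -2 + \sqrt{-64} = -2 + 8 i \approx -2.0 + 8.0 i$)
$S{\left(-10,10 \right)} t = 5 \left(-2 + 8 i\right) = -10 + 40 i$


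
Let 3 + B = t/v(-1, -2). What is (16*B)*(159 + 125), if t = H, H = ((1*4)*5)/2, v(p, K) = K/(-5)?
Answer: 99968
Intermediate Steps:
v(p, K) = -K/5 (v(p, K) = K*(-1/5) = -K/5)
H = 10 (H = (4*5)*(1/2) = 20*(1/2) = 10)
t = 10
B = 22 (B = -3 + 10/((-1/5*(-2))) = -3 + 10/(2/5) = -3 + 10*(5/2) = -3 + 25 = 22)
(16*B)*(159 + 125) = (16*22)*(159 + 125) = 352*284 = 99968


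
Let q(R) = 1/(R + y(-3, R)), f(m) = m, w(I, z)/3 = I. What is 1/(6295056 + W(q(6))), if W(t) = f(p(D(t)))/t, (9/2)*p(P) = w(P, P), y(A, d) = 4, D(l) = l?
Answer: 3/18885170 ≈ 1.5885e-7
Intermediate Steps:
w(I, z) = 3*I
p(P) = 2*P/3 (p(P) = 2*(3*P)/9 = 2*P/3)
q(R) = 1/(4 + R) (q(R) = 1/(R + 4) = 1/(4 + R))
W(t) = ⅔ (W(t) = (2*t/3)/t = ⅔)
1/(6295056 + W(q(6))) = 1/(6295056 + ⅔) = 1/(18885170/3) = 3/18885170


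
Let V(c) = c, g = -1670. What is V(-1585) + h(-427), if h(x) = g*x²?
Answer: -304491015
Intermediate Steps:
h(x) = -1670*x²
V(-1585) + h(-427) = -1585 - 1670*(-427)² = -1585 - 1670*182329 = -1585 - 304489430 = -304491015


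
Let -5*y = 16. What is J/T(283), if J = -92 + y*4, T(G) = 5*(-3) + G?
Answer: -131/335 ≈ -0.39104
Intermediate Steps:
y = -16/5 (y = -⅕*16 = -16/5 ≈ -3.2000)
T(G) = -15 + G
J = -524/5 (J = -92 - 16/5*4 = -92 - 64/5 = -524/5 ≈ -104.80)
J/T(283) = -524/(5*(-15 + 283)) = -524/5/268 = -524/5*1/268 = -131/335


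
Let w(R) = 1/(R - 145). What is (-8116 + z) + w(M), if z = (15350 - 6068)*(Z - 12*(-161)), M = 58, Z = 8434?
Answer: 8370191351/87 ≈ 9.6209e+7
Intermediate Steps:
w(R) = 1/(-145 + R)
z = 96217212 (z = (15350 - 6068)*(8434 - 12*(-161)) = 9282*(8434 + 1932) = 9282*10366 = 96217212)
(-8116 + z) + w(M) = (-8116 + 96217212) + 1/(-145 + 58) = 96209096 + 1/(-87) = 96209096 - 1/87 = 8370191351/87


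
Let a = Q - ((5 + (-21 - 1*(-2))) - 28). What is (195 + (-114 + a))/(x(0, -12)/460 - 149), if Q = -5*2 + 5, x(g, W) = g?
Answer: -118/149 ≈ -0.79195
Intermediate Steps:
Q = -5 (Q = -10 + 5 = -5)
a = 37 (a = -5 - ((5 + (-21 - 1*(-2))) - 28) = -5 - ((5 + (-21 + 2)) - 28) = -5 - ((5 - 19) - 28) = -5 - (-14 - 28) = -5 - 1*(-42) = -5 + 42 = 37)
(195 + (-114 + a))/(x(0, -12)/460 - 149) = (195 + (-114 + 37))/(0/460 - 149) = (195 - 77)/(0*(1/460) - 149) = 118/(0 - 149) = 118/(-149) = 118*(-1/149) = -118/149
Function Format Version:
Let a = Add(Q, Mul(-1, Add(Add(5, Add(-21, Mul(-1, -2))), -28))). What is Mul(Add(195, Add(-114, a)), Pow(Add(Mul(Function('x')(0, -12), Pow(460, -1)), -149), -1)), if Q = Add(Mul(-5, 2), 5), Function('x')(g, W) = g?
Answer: Rational(-118, 149) ≈ -0.79195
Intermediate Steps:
Q = -5 (Q = Add(-10, 5) = -5)
a = 37 (a = Add(-5, Mul(-1, Add(Add(5, Add(-21, Mul(-1, -2))), -28))) = Add(-5, Mul(-1, Add(Add(5, Add(-21, 2)), -28))) = Add(-5, Mul(-1, Add(Add(5, -19), -28))) = Add(-5, Mul(-1, Add(-14, -28))) = Add(-5, Mul(-1, -42)) = Add(-5, 42) = 37)
Mul(Add(195, Add(-114, a)), Pow(Add(Mul(Function('x')(0, -12), Pow(460, -1)), -149), -1)) = Mul(Add(195, Add(-114, 37)), Pow(Add(Mul(0, Pow(460, -1)), -149), -1)) = Mul(Add(195, -77), Pow(Add(Mul(0, Rational(1, 460)), -149), -1)) = Mul(118, Pow(Add(0, -149), -1)) = Mul(118, Pow(-149, -1)) = Mul(118, Rational(-1, 149)) = Rational(-118, 149)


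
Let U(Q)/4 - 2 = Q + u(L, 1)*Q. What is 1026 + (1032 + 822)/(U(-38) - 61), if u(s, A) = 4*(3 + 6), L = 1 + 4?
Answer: 5822748/5677 ≈ 1025.7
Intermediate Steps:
L = 5
u(s, A) = 36 (u(s, A) = 4*9 = 36)
U(Q) = 8 + 148*Q (U(Q) = 8 + 4*(Q + 36*Q) = 8 + 4*(37*Q) = 8 + 148*Q)
1026 + (1032 + 822)/(U(-38) - 61) = 1026 + (1032 + 822)/((8 + 148*(-38)) - 61) = 1026 + 1854/((8 - 5624) - 61) = 1026 + 1854/(-5616 - 61) = 1026 + 1854/(-5677) = 1026 + 1854*(-1/5677) = 1026 - 1854/5677 = 5822748/5677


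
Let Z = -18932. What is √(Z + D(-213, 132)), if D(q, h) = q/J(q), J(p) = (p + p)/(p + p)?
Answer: I*√19145 ≈ 138.37*I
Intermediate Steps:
J(p) = 1 (J(p) = (2*p)/((2*p)) = (2*p)*(1/(2*p)) = 1)
D(q, h) = q (D(q, h) = q/1 = q*1 = q)
√(Z + D(-213, 132)) = √(-18932 - 213) = √(-19145) = I*√19145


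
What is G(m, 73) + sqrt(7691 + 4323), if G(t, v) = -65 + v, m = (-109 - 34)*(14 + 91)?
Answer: 8 + sqrt(12014) ≈ 117.61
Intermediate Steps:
m = -15015 (m = -143*105 = -15015)
G(m, 73) + sqrt(7691 + 4323) = (-65 + 73) + sqrt(7691 + 4323) = 8 + sqrt(12014)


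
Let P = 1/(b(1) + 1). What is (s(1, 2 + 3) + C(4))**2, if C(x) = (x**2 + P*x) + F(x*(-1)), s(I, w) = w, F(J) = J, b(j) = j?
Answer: 361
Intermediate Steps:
P = 1/2 (P = 1/(1 + 1) = 1/2 ≈ 0.50000)
C(x) = x**2 - x/2 (C(x) = (x**2 + x/2) + x*(-1) = (x**2 + x/2) - x = x**2 - x/2)
(s(1, 2 + 3) + C(4))**2 = ((2 + 3) + 4*(-1/2 + 4))**2 = (5 + 4*(7/2))**2 = (5 + 14)**2 = 19**2 = 361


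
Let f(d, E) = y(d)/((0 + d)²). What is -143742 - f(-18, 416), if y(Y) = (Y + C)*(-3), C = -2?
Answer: -3881039/27 ≈ -1.4374e+5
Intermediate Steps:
y(Y) = 6 - 3*Y (y(Y) = (Y - 2)*(-3) = (-2 + Y)*(-3) = 6 - 3*Y)
f(d, E) = (6 - 3*d)/d² (f(d, E) = (6 - 3*d)/((0 + d)²) = (6 - 3*d)/(d²) = (6 - 3*d)/d²)
-143742 - f(-18, 416) = -143742 - 3*(2 - 1*(-18))/(-18)² = -143742 - 3*(2 + 18)/324 = -143742 - 3*20/324 = -143742 - 1*5/27 = -143742 - 5/27 = -3881039/27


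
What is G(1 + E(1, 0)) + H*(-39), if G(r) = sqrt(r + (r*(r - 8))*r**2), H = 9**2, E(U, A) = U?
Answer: -3159 + I*sqrt(46) ≈ -3159.0 + 6.7823*I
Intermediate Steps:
H = 81
G(r) = sqrt(r + r**3*(-8 + r)) (G(r) = sqrt(r + (r*(-8 + r))*r**2) = sqrt(r + r**3*(-8 + r)))
G(1 + E(1, 0)) + H*(-39) = sqrt((1 + 1) + (1 + 1)**4 - 8*(1 + 1)**3) + 81*(-39) = sqrt(2 + 2**4 - 8*2**3) - 3159 = sqrt(2 + 16 - 8*8) - 3159 = sqrt(2 + 16 - 64) - 3159 = sqrt(-46) - 3159 = I*sqrt(46) - 3159 = -3159 + I*sqrt(46)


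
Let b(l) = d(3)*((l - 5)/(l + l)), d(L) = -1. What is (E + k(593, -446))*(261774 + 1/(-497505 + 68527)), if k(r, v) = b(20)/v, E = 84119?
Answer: 3063993187820345795/139144864 ≈ 2.2020e+10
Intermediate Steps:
b(l) = -(-5 + l)/(2*l) (b(l) = -(l - 5)/(l + l) = -(-5 + l)/(2*l))
k(r, v) = -3/(8*v) (k(r, v) = ((½)*(5 - 1*20)/20)/v = ((½)*(1/20)*(5 - 20))/v = ((½)*(1/20)*(-15))/v = -3/(8*v))
(E + k(593, -446))*(261774 + 1/(-497505 + 68527)) = (84119 - 3/8/(-446))*(261774 + 1/(-497505 + 68527)) = (84119 - 3/8*(-1/446))*(261774 + 1/(-428978)) = (84119 + 3/3568)*(261774 - 1/428978) = (300136595/3568)*(112295286971/428978) = 3063993187820345795/139144864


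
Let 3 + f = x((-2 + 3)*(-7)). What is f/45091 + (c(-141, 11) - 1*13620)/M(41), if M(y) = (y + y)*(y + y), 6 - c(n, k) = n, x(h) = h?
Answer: -607578283/303191884 ≈ -2.0039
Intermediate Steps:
c(n, k) = 6 - n
M(y) = 4*y² (M(y) = (2*y)*(2*y) = 4*y²)
f = -10 (f = -3 + (-2 + 3)*(-7) = -3 + 1*(-7) = -3 - 7 = -10)
f/45091 + (c(-141, 11) - 1*13620)/M(41) = -10/45091 + ((6 - 1*(-141)) - 1*13620)/((4*41²)) = -10*1/45091 + ((6 + 141) - 13620)/((4*1681)) = -10/45091 + (147 - 13620)/6724 = -10/45091 - 13473*1/6724 = -10/45091 - 13473/6724 = -607578283/303191884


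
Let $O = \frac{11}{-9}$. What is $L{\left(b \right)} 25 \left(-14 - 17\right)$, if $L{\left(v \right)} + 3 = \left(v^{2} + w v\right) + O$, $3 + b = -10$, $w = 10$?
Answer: $- \frac{242575}{9} \approx -26953.0$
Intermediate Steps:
$O = - \frac{11}{9}$ ($O = 11 \left(- \frac{1}{9}\right) = - \frac{11}{9} \approx -1.2222$)
$b = -13$ ($b = -3 - 10 = -13$)
$L{\left(v \right)} = - \frac{38}{9} + v^{2} + 10 v$ ($L{\left(v \right)} = -3 - \left(\frac{11}{9} - v^{2} - 10 v\right) = -3 + \left(- \frac{11}{9} + v^{2} + 10 v\right) = - \frac{38}{9} + v^{2} + 10 v$)
$L{\left(b \right)} 25 \left(-14 - 17\right) = \left(- \frac{38}{9} + \left(-13\right)^{2} + 10 \left(-13\right)\right) 25 \left(-14 - 17\right) = \left(- \frac{38}{9} + 169 - 130\right) 25 \left(-31\right) = \frac{313}{9} \left(-775\right) = - \frac{242575}{9}$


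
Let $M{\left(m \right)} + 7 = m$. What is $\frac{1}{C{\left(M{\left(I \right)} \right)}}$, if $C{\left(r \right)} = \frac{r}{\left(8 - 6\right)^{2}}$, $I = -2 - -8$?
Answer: $-4$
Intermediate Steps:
$I = 6$ ($I = -2 + 8 = 6$)
$M{\left(m \right)} = -7 + m$
$C{\left(r \right)} = \frac{r}{4}$ ($C{\left(r \right)} = \frac{r}{2^{2}} = \frac{r}{4}$)
$\frac{1}{C{\left(M{\left(I \right)} \right)}} = \frac{1}{\frac{1}{4} \left(-7 + 6\right)} = \frac{1}{\frac{1}{4} \left(-1\right)} = \frac{1}{- \frac{1}{4}} = -4$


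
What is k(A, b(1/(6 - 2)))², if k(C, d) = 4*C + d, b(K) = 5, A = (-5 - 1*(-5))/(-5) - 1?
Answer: 1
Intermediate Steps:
A = -1 (A = (-5 + 5)*(-⅕) - 1 = 0*(-⅕) - 1 = 0 - 1 = -1)
k(C, d) = d + 4*C
k(A, b(1/(6 - 2)))² = (5 + 4*(-1))² = (5 - 4)² = 1² = 1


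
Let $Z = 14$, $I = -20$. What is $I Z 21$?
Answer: $-5880$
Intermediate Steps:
$I Z 21 = \left(-20\right) 14 \cdot 21 = \left(-280\right) 21 = -5880$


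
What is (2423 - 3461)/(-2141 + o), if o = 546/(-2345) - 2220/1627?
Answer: 565756710/1167811951 ≈ 0.48446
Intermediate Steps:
o = -870606/545045 (o = 546*(-1/2345) - 2220*1/1627 = -78/335 - 2220/1627 = -870606/545045 ≈ -1.5973)
(2423 - 3461)/(-2141 + o) = (2423 - 3461)/(-2141 - 870606/545045) = -1038/(-1167811951/545045) = -1038*(-545045/1167811951) = 565756710/1167811951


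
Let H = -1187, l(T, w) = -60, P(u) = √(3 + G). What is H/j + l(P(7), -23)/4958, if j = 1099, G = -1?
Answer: -2975543/2724421 ≈ -1.0922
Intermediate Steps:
P(u) = √2 (P(u) = √(3 - 1) = √2)
H/j + l(P(7), -23)/4958 = -1187/1099 - 60/4958 = -1187*1/1099 - 60*1/4958 = -1187/1099 - 30/2479 = -2975543/2724421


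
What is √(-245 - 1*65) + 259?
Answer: 259 + I*√310 ≈ 259.0 + 17.607*I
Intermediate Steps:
√(-245 - 1*65) + 259 = √(-245 - 65) + 259 = √(-310) + 259 = I*√310 + 259 = 259 + I*√310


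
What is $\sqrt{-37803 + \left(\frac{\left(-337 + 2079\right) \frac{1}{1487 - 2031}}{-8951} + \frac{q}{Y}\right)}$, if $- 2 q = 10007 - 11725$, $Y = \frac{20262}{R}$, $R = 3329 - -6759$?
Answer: $\frac{i \sqrt{1421184690315354855683991}}{6166415508} \approx 193.33 i$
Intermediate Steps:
$R = 10088$ ($R = 3329 + 6759 = 10088$)
$Y = \frac{10131}{5044}$ ($Y = \frac{20262}{10088} = 20262 \cdot \frac{1}{10088} = \frac{10131}{5044} \approx 2.0085$)
$q = 859$ ($q = - \frac{10007 - 11725}{2} = \left(- \frac{1}{2}\right) \left(-1718\right) = 859$)
$\sqrt{-37803 + \left(\frac{\left(-337 + 2079\right) \frac{1}{1487 - 2031}}{-8951} + \frac{q}{Y}\right)} = \sqrt{-37803 + \left(\frac{\left(-337 + 2079\right) \frac{1}{1487 - 2031}}{-8951} + \frac{859}{\frac{10131}{5044}}\right)} = \sqrt{-37803 + \left(\frac{1742}{-544} \left(- \frac{1}{8951}\right) + 859 \cdot \frac{5044}{10131}\right)} = \sqrt{-37803 + \left(1742 \left(- \frac{1}{544}\right) \left(- \frac{1}{8951}\right) + \frac{4332796}{10131}\right)} = \sqrt{-37803 + \left(\left(- \frac{871}{272}\right) \left(- \frac{1}{8951}\right) + \frac{4332796}{10131}\right)} = \sqrt{-37803 + \left(\frac{871}{2434672} + \frac{4332796}{10131}\right)} = \sqrt{-37803 + \frac{10548945927013}{24665662032}} = \sqrt{- \frac{921887075868683}{24665662032}} = \frac{i \sqrt{1421184690315354855683991}}{6166415508}$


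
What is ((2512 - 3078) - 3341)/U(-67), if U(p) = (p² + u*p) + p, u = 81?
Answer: 3907/1005 ≈ 3.8876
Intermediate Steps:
U(p) = p² + 82*p (U(p) = (p² + 81*p) + p = p² + 82*p)
((2512 - 3078) - 3341)/U(-67) = ((2512 - 3078) - 3341)/((-67*(82 - 67))) = (-566 - 3341)/((-67*15)) = -3907/(-1005) = -3907*(-1/1005) = 3907/1005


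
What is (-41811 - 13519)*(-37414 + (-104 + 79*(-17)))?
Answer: 2150179130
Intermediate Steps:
(-41811 - 13519)*(-37414 + (-104 + 79*(-17))) = -55330*(-37414 + (-104 - 1343)) = -55330*(-37414 - 1447) = -55330*(-38861) = 2150179130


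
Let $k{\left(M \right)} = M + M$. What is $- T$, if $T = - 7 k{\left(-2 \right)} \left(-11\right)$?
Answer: $308$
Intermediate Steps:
$k{\left(M \right)} = 2 M$
$T = -308$ ($T = - 7 \cdot 2 \left(-2\right) \left(-11\right) = \left(-7\right) \left(-4\right) \left(-11\right) = 28 \left(-11\right) = -308$)
$- T = \left(-1\right) \left(-308\right) = 308$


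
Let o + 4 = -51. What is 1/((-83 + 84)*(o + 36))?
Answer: -1/19 ≈ -0.052632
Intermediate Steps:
o = -55 (o = -4 - 51 = -55)
1/((-83 + 84)*(o + 36)) = 1/((-83 + 84)*(-55 + 36)) = 1/(1*(-19)) = 1/(-19) = -1/19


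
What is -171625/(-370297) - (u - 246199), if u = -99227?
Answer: 127910383147/370297 ≈ 3.4543e+5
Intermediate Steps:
-171625/(-370297) - (u - 246199) = -171625/(-370297) - (-99227 - 246199) = -171625*(-1/370297) - 1*(-345426) = 171625/370297 + 345426 = 127910383147/370297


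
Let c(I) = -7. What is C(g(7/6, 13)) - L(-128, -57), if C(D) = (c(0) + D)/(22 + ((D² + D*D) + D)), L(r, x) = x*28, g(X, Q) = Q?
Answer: 595314/373 ≈ 1596.0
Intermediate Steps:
L(r, x) = 28*x
C(D) = (-7 + D)/(22 + D + 2*D²) (C(D) = (-7 + D)/(22 + ((D² + D*D) + D)) = (-7 + D)/(22 + ((D² + D²) + D)) = (-7 + D)/(22 + (2*D² + D)) = (-7 + D)/(22 + (D + 2*D²)) = (-7 + D)/(22 + D + 2*D²))
C(g(7/6, 13)) - L(-128, -57) = (-7 + 13)/(22 + 13 + 2*13²) - 28*(-57) = 6/(22 + 13 + 2*169) - 1*(-1596) = 6/(22 + 13 + 338) + 1596 = 6/373 + 1596 = 595314/373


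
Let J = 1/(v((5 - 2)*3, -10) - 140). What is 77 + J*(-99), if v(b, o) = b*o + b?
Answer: 17116/221 ≈ 77.448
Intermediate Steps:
v(b, o) = b + b*o
J = -1/221 (J = 1/(((5 - 2)*3)*(1 - 10) - 140) = 1/((3*3)*(-9) - 140) = 1/(9*(-9) - 140) = 1/(-81 - 140) = 1/(-221) = -1/221 ≈ -0.0045249)
77 + J*(-99) = 77 - 1/221*(-99) = 77 + 99/221 = 17116/221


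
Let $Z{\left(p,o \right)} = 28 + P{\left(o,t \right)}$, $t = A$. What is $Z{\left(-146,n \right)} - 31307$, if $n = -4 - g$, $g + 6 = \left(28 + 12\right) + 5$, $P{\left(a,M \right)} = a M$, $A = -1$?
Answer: $-31236$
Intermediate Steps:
$t = -1$
$P{\left(a,M \right)} = M a$
$g = 39$ ($g = -6 + \left(\left(28 + 12\right) + 5\right) = -6 + \left(40 + 5\right) = -6 + 45 = 39$)
$n = -43$ ($n = -4 - 39 = -43$)
$Z{\left(p,o \right)} = 28 - o$
$Z{\left(-146,n \right)} - 31307 = \left(28 - -43\right) - 31307 = \left(28 + 43\right) - 31307 = 71 - 31307 = -31236$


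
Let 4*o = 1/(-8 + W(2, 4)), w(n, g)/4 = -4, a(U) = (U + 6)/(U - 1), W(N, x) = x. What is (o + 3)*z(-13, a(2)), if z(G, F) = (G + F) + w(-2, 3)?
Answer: -987/16 ≈ -61.688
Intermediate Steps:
a(U) = (6 + U)/(-1 + U)
w(n, g) = -16 (w(n, g) = 4*(-4) = -16)
o = -1/16 (o = 1/(4*(-8 + 4)) = (1/4)/(-4) = (1/4)*(-1/4) = -1/16 ≈ -0.062500)
z(G, F) = -16 + F + G (z(G, F) = (G + F) - 16 = (F + G) - 16 = -16 + F + G)
(o + 3)*z(-13, a(2)) = (-1/16 + 3)*(-16 + (6 + 2)/(-1 + 2) - 13) = 47*(-16 + 8/1 - 13)/16 = 47*(-16 + 1*8 - 13)/16 = 47*(-16 + 8 - 13)/16 = (47/16)*(-21) = -987/16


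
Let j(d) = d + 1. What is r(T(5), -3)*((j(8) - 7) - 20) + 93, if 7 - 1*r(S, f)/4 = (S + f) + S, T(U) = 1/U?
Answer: -2991/5 ≈ -598.20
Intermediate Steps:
j(d) = 1 + d
r(S, f) = 28 - 8*S - 4*f (r(S, f) = 28 - 4*((S + f) + S) = 28 - 4*(f + 2*S) = 28 + (-8*S - 4*f) = 28 - 8*S - 4*f)
r(T(5), -3)*((j(8) - 7) - 20) + 93 = (28 - 8/5 - 4*(-3))*(((1 + 8) - 7) - 20) + 93 = (28 - 8*1/5 + 12)*((9 - 7) - 20) + 93 = (28 - 8/5 + 12)*(2 - 20) + 93 = (192/5)*(-18) + 93 = -3456/5 + 93 = -2991/5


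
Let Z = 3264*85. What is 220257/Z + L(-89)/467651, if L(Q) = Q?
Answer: 34326238049/43248364480 ≈ 0.79370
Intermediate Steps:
Z = 277440
220257/Z + L(-89)/467651 = 220257/277440 - 89/467651 = 220257*(1/277440) - 89*1/467651 = 73419/92480 - 89/467651 = 34326238049/43248364480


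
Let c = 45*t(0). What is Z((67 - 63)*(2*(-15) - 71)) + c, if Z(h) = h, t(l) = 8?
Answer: -44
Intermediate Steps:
c = 360 (c = 45*8 = 360)
Z((67 - 63)*(2*(-15) - 71)) + c = (67 - 63)*(2*(-15) - 71) + 360 = 4*(-30 - 71) + 360 = 4*(-101) + 360 = -404 + 360 = -44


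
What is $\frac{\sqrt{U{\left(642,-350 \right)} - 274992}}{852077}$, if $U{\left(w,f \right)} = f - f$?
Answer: $\frac{4 i \sqrt{17187}}{852077} \approx 0.00061543 i$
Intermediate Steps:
$U{\left(w,f \right)} = 0$
$\frac{\sqrt{U{\left(642,-350 \right)} - 274992}}{852077} = \frac{\sqrt{0 - 274992}}{852077} = \sqrt{-274992} \cdot \frac{1}{852077} = 4 i \sqrt{17187} \cdot \frac{1}{852077} = \frac{4 i \sqrt{17187}}{852077}$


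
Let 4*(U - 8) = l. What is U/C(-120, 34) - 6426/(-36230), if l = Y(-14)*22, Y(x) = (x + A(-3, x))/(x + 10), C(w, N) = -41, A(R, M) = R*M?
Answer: 1368481/1485430 ≈ 0.92127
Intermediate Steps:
A(R, M) = M*R
Y(x) = -2*x/(10 + x) (Y(x) = (x + x*(-3))/(x + 10) = (x - 3*x)/(10 + x) = (-2*x)/(10 + x) = -2*x/(10 + x))
l = -154 (l = -2*(-14)/(10 - 14)*22 = -2*(-14)/(-4)*22 = -2*(-14)*(-¼)*22 = -7*22 = -154)
U = -61/2 (U = 8 + (¼)*(-154) = 8 - 77/2 = -61/2 ≈ -30.500)
U/C(-120, 34) - 6426/(-36230) = -61/2/(-41) - 6426/(-36230) = -61/2*(-1/41) - 6426*(-1/36230) = 61/82 + 3213/18115 = 1368481/1485430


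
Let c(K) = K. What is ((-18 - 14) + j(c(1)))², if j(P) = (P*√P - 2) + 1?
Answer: 1024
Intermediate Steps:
j(P) = -1 + P^(3/2) (j(P) = (P^(3/2) - 2) + 1 = (-2 + P^(3/2)) + 1 = -1 + P^(3/2))
((-18 - 14) + j(c(1)))² = ((-18 - 14) + (-1 + 1^(3/2)))² = (-32 + (-1 + 1))² = (-32 + 0)² = (-32)² = 1024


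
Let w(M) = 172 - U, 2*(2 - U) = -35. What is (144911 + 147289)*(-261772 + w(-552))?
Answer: -76445217900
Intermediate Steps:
U = 39/2 (U = 2 - ½*(-35) = 2 + 35/2 = 39/2 ≈ 19.500)
w(M) = 305/2 (w(M) = 172 - 1*39/2 = 172 - 39/2 = 305/2)
(144911 + 147289)*(-261772 + w(-552)) = (144911 + 147289)*(-261772 + 305/2) = 292200*(-523239/2) = -76445217900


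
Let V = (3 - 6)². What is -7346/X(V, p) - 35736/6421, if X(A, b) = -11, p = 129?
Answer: 46775570/70631 ≈ 662.25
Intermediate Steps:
V = 9 (V = (-3)² = 9)
-7346/X(V, p) - 35736/6421 = -7346/(-11) - 35736/6421 = -7346*(-1/11) - 35736*1/6421 = 7346/11 - 35736/6421 = 46775570/70631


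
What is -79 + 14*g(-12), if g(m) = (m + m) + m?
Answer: -583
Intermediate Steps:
g(m) = 3*m (g(m) = 2*m + m = 3*m)
-79 + 14*g(-12) = -79 + 14*(3*(-12)) = -79 + 14*(-36) = -79 - 504 = -583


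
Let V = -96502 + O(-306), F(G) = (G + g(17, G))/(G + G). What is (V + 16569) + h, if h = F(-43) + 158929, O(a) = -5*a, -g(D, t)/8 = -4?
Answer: 6925247/86 ≈ 80526.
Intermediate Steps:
g(D, t) = 32 (g(D, t) = -8*(-4) = 32)
F(G) = (32 + G)/(2*G) (F(G) = (G + 32)/(G + G) = (32 + G)/((2*G)) = (32 + G)*(1/(2*G)) = (32 + G)/(2*G))
V = -94972 (V = -96502 - 5*(-306) = -96502 + 1530 = -94972)
h = 13667905/86 (h = (½)*(32 - 43)/(-43) + 158929 = (½)*(-1/43)*(-11) + 158929 = 11/86 + 158929 = 13667905/86 ≈ 1.5893e+5)
(V + 16569) + h = (-94972 + 16569) + 13667905/86 = -78403 + 13667905/86 = 6925247/86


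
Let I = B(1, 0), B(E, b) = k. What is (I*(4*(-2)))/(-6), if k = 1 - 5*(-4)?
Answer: 28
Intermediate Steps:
k = 21 (k = 1 + 20 = 21)
B(E, b) = 21
I = 21
(I*(4*(-2)))/(-6) = (21*(4*(-2)))/(-6) = (21*(-8))*(-1/6) = -168*(-1/6) = 28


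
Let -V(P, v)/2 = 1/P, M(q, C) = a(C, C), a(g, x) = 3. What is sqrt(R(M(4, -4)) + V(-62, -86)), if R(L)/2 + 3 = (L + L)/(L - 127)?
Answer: 2*I*sqrt(1457)/31 ≈ 2.4626*I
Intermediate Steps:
M(q, C) = 3
V(P, v) = -2/P
R(L) = -6 + 4*L/(-127 + L) (R(L) = -6 + 2*((L + L)/(L - 127)) = -6 + 2*((2*L)/(-127 + L)) = -6 + 2*(2*L/(-127 + L)) = -6 + 4*L/(-127 + L))
sqrt(R(M(4, -4)) + V(-62, -86)) = sqrt(2*(381 - 1*3)/(-127 + 3) - 2/(-62)) = sqrt(2*(381 - 3)/(-124) - 2*(-1/62)) = sqrt(2*(-1/124)*378 + 1/31) = sqrt(-189/31 + 1/31) = sqrt(-188/31) = 2*I*sqrt(1457)/31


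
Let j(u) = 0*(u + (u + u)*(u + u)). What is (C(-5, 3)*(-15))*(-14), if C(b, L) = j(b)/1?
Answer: 0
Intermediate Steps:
j(u) = 0 (j(u) = 0*(u + (2*u)*(2*u)) = 0*(u + 4*u**2) = 0)
C(b, L) = 0 (C(b, L) = 0/1 = 0*1 = 0)
(C(-5, 3)*(-15))*(-14) = (0*(-15))*(-14) = 0*(-14) = 0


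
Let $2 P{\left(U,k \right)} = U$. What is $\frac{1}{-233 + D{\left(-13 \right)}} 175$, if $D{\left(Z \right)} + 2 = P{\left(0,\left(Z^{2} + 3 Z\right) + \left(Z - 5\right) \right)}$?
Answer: $- \frac{35}{47} \approx -0.74468$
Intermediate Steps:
$P{\left(U,k \right)} = \frac{U}{2}$
$D{\left(Z \right)} = -2$ ($D{\left(Z \right)} = -2 + \frac{1}{2} \cdot 0 = -2 + 0 = -2$)
$\frac{1}{-233 + D{\left(-13 \right)}} 175 = \frac{1}{-233 - 2} \cdot 175 = \frac{1}{-235} \cdot 175 = \left(- \frac{1}{235}\right) 175 = - \frac{35}{47}$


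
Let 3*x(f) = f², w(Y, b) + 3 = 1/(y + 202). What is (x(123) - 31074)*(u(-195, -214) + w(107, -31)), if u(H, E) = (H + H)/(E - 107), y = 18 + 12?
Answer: 1150700355/24824 ≈ 46354.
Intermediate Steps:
y = 30
u(H, E) = 2*H/(-107 + E) (u(H, E) = (2*H)/(-107 + E) = 2*H/(-107 + E))
w(Y, b) = -695/232 (w(Y, b) = -3 + 1/(30 + 202) = -3 + 1/232 = -695/232)
x(f) = f²/3
(x(123) - 31074)*(u(-195, -214) + w(107, -31)) = ((⅓)*123² - 31074)*(2*(-195)/(-107 - 214) - 695/232) = ((⅓)*15129 - 31074)*(2*(-195)/(-321) - 695/232) = (5043 - 31074)*(2*(-195)*(-1/321) - 695/232) = -26031*(130/107 - 695/232) = -26031*(-44205/24824) = 1150700355/24824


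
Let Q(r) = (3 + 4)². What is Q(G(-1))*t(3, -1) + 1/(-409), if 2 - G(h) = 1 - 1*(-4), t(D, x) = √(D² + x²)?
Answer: -1/409 + 49*√10 ≈ 154.95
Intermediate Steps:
G(h) = -3 (G(h) = 2 - (1 - 1*(-4)) = 2 - (1 + 4) = 2 - 1*5 = 2 - 5 = -3)
Q(r) = 49 (Q(r) = 7² = 49)
Q(G(-1))*t(3, -1) + 1/(-409) = 49*√(3² + (-1)²) + 1/(-409) = 49*√(9 + 1) - 1/409 = 49*√10 - 1/409 = -1/409 + 49*√10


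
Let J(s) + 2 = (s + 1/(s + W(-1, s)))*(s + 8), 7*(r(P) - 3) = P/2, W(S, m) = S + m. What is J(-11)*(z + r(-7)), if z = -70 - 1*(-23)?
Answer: -31862/23 ≈ -1385.3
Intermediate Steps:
r(P) = 3 + P/14 (r(P) = 3 + (P/2)/7 = 3 + P/14)
z = -47 (z = -70 + 23 = -47)
J(s) = -2 + (8 + s)*(s + 1/(-1 + 2*s)) (J(s) = -2 + (s + 1/(s + (-1 + s)))*(s + 8) = -2 + (s + 1/(-1 + 2*s))*(8 + s) = -2 + (8 + s)*(s + 1/(-1 + 2*s)))
J(-11)*(z + r(-7)) = ((10 - 11*(-11) + 2*(-11)³ + 15*(-11)²)/(-1 + 2*(-11)))*(-47 + (3 + (1/14)*(-7))) = ((10 + 121 + 2*(-1331) + 15*121)/(-1 - 22))*(-47 + (3 - ½)) = ((10 + 121 - 2662 + 1815)/(-23))*(-47 + 5/2) = -1/23*(-716)*(-89/2) = (716/23)*(-89/2) = -31862/23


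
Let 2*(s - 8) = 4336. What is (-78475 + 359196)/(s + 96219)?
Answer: 280721/98395 ≈ 2.8530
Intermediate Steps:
s = 2176 (s = 8 + (1/2)*4336 = 8 + 2168 = 2176)
(-78475 + 359196)/(s + 96219) = (-78475 + 359196)/(2176 + 96219) = 280721/98395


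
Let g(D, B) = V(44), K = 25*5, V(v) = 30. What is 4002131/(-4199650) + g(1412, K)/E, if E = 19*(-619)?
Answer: -6742150313/7056011950 ≈ -0.95552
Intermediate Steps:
K = 125
g(D, B) = 30
E = -11761
4002131/(-4199650) + g(1412, K)/E = 4002131/(-4199650) + 30/(-11761) = 4002131*(-1/4199650) + 30*(-1/11761) = -571733/599950 - 30/11761 = -6742150313/7056011950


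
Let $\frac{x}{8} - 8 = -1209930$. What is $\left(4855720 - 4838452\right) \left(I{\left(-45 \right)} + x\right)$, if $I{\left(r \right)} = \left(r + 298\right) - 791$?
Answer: $-167152754952$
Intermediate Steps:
$x = -9679376$ ($x = 64 + 8 \left(-1209930\right) = 64 - 9679440 = -9679376$)
$I{\left(r \right)} = -493 + r$ ($I{\left(r \right)} = \left(298 + r\right) - 791 = -493 + r$)
$\left(4855720 - 4838452\right) \left(I{\left(-45 \right)} + x\right) = \left(4855720 - 4838452\right) \left(\left(-493 - 45\right) - 9679376\right) = 17268 \left(-538 - 9679376\right) = 17268 \left(-9679914\right) = -167152754952$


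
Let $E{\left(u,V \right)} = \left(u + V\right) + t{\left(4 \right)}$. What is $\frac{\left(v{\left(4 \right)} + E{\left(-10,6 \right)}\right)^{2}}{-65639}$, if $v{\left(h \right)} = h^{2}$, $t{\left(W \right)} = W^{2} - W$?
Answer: $- \frac{576}{65639} \approx -0.0087753$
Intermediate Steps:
$E{\left(u,V \right)} = 12 + V + u$ ($E{\left(u,V \right)} = \left(u + V\right) + 4 \left(-1 + 4\right) = \left(V + u\right) + 4 \cdot 3 = \left(V + u\right) + 12 = 12 + V + u$)
$\frac{\left(v{\left(4 \right)} + E{\left(-10,6 \right)}\right)^{2}}{-65639} = \frac{\left(4^{2} + \left(12 + 6 - 10\right)\right)^{2}}{-65639} = \left(16 + 8\right)^{2} \left(- \frac{1}{65639}\right) = 24^{2} \left(- \frac{1}{65639}\right) = 576 \left(- \frac{1}{65639}\right) = - \frac{576}{65639}$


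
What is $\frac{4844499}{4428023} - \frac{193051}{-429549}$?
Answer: $\frac{2935783969124}{1902052851627} \approx 1.5435$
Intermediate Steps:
$\frac{4844499}{4428023} - \frac{193051}{-429549} = 4844499 \cdot \frac{1}{4428023} - - \frac{193051}{429549} = \frac{4844499}{4428023} + \frac{193051}{429549} = \frac{2935783969124}{1902052851627}$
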